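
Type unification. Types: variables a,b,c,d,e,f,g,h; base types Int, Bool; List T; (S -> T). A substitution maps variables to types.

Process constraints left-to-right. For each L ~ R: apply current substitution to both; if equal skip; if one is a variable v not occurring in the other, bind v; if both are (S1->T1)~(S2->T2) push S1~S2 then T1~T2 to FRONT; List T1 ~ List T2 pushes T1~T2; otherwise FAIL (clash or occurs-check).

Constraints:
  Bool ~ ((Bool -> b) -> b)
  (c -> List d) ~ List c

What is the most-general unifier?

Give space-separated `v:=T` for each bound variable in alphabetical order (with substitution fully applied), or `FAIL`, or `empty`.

step 1: unify Bool ~ ((Bool -> b) -> b)  [subst: {-} | 1 pending]
  clash: Bool vs ((Bool -> b) -> b)

Answer: FAIL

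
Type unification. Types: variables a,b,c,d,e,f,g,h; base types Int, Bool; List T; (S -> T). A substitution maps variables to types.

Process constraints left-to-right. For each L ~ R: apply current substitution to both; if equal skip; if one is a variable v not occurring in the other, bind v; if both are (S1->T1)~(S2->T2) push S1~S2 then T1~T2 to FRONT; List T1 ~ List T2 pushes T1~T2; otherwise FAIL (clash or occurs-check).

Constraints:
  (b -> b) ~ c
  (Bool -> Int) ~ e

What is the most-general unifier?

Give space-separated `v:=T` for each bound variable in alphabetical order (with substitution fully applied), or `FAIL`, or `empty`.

Answer: c:=(b -> b) e:=(Bool -> Int)

Derivation:
step 1: unify (b -> b) ~ c  [subst: {-} | 1 pending]
  bind c := (b -> b)
step 2: unify (Bool -> Int) ~ e  [subst: {c:=(b -> b)} | 0 pending]
  bind e := (Bool -> Int)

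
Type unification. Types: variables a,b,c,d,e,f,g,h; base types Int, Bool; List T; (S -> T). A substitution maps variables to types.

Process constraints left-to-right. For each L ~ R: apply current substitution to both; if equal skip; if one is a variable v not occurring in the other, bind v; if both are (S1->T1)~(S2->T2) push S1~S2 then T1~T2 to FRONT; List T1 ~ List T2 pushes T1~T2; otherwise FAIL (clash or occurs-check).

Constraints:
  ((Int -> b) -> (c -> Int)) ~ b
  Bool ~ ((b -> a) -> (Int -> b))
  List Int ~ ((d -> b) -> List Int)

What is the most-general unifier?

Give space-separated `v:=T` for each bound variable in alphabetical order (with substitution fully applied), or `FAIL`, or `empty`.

Answer: FAIL

Derivation:
step 1: unify ((Int -> b) -> (c -> Int)) ~ b  [subst: {-} | 2 pending]
  occurs-check fail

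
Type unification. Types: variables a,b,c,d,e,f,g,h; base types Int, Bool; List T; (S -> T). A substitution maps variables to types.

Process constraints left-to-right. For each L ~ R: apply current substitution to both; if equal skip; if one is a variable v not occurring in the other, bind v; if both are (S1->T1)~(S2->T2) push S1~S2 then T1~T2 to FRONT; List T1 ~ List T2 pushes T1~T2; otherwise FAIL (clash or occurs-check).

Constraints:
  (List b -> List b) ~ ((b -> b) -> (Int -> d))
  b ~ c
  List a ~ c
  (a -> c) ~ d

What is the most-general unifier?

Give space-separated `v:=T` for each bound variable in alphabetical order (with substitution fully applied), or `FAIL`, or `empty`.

Answer: FAIL

Derivation:
step 1: unify (List b -> List b) ~ ((b -> b) -> (Int -> d))  [subst: {-} | 3 pending]
  -> decompose arrow: push List b~(b -> b), List b~(Int -> d)
step 2: unify List b ~ (b -> b)  [subst: {-} | 4 pending]
  clash: List b vs (b -> b)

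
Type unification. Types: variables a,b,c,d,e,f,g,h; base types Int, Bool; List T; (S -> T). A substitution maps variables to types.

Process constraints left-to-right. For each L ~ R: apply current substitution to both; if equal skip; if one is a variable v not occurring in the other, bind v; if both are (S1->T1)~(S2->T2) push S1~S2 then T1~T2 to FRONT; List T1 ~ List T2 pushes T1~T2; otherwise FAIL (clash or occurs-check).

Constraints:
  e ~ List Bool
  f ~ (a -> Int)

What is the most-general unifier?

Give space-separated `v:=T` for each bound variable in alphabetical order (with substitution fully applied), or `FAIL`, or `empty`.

step 1: unify e ~ List Bool  [subst: {-} | 1 pending]
  bind e := List Bool
step 2: unify f ~ (a -> Int)  [subst: {e:=List Bool} | 0 pending]
  bind f := (a -> Int)

Answer: e:=List Bool f:=(a -> Int)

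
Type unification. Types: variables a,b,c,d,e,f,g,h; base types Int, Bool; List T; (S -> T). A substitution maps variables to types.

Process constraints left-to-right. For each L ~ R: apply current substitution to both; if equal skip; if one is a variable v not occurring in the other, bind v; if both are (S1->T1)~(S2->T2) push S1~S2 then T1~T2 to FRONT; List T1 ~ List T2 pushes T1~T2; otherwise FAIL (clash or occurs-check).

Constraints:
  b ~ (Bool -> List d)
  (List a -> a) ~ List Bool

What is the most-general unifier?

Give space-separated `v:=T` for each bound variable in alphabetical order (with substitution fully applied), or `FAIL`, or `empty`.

Answer: FAIL

Derivation:
step 1: unify b ~ (Bool -> List d)  [subst: {-} | 1 pending]
  bind b := (Bool -> List d)
step 2: unify (List a -> a) ~ List Bool  [subst: {b:=(Bool -> List d)} | 0 pending]
  clash: (List a -> a) vs List Bool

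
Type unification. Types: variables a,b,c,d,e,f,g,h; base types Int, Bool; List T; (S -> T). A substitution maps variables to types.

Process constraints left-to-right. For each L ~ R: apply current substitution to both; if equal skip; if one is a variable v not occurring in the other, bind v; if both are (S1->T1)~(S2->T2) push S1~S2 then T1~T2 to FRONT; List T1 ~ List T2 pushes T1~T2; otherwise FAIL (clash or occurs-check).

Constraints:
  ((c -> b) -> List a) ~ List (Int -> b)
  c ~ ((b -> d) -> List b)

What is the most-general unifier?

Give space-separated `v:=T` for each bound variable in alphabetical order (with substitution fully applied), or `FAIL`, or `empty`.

step 1: unify ((c -> b) -> List a) ~ List (Int -> b)  [subst: {-} | 1 pending]
  clash: ((c -> b) -> List a) vs List (Int -> b)

Answer: FAIL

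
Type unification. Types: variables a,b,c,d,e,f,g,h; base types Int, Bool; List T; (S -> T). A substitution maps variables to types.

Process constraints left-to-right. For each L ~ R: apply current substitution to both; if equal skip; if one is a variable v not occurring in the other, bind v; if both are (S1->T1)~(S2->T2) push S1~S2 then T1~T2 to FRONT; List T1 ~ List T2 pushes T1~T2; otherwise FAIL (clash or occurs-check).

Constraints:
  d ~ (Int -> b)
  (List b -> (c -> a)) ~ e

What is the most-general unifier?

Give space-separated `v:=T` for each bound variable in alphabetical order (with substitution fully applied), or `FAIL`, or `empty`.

step 1: unify d ~ (Int -> b)  [subst: {-} | 1 pending]
  bind d := (Int -> b)
step 2: unify (List b -> (c -> a)) ~ e  [subst: {d:=(Int -> b)} | 0 pending]
  bind e := (List b -> (c -> a))

Answer: d:=(Int -> b) e:=(List b -> (c -> a))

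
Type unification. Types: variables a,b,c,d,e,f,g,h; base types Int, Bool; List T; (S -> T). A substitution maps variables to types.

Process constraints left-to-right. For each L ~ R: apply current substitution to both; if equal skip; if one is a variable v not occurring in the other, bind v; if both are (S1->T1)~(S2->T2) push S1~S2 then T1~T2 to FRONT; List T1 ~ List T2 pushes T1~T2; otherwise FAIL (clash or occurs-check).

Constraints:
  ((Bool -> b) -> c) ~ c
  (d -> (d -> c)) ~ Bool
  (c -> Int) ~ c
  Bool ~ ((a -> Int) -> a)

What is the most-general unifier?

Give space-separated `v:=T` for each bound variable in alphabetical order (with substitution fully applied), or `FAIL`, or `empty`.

Answer: FAIL

Derivation:
step 1: unify ((Bool -> b) -> c) ~ c  [subst: {-} | 3 pending]
  occurs-check fail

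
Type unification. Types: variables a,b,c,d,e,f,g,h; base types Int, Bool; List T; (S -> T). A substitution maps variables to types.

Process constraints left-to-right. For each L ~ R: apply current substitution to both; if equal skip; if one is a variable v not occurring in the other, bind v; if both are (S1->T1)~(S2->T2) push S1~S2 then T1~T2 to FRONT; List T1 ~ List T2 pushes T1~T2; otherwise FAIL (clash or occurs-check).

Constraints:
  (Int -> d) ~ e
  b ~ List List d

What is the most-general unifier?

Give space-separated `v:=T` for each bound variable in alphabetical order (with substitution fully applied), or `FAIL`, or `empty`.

Answer: b:=List List d e:=(Int -> d)

Derivation:
step 1: unify (Int -> d) ~ e  [subst: {-} | 1 pending]
  bind e := (Int -> d)
step 2: unify b ~ List List d  [subst: {e:=(Int -> d)} | 0 pending]
  bind b := List List d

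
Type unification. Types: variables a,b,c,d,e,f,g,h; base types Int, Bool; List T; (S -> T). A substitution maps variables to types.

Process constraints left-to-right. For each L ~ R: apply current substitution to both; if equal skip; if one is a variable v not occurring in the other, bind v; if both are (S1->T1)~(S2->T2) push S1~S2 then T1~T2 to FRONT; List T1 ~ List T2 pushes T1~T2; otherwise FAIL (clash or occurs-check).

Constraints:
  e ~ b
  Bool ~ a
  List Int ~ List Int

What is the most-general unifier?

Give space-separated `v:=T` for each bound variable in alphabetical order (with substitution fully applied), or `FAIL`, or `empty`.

step 1: unify e ~ b  [subst: {-} | 2 pending]
  bind e := b
step 2: unify Bool ~ a  [subst: {e:=b} | 1 pending]
  bind a := Bool
step 3: unify List Int ~ List Int  [subst: {e:=b, a:=Bool} | 0 pending]
  -> identical, skip

Answer: a:=Bool e:=b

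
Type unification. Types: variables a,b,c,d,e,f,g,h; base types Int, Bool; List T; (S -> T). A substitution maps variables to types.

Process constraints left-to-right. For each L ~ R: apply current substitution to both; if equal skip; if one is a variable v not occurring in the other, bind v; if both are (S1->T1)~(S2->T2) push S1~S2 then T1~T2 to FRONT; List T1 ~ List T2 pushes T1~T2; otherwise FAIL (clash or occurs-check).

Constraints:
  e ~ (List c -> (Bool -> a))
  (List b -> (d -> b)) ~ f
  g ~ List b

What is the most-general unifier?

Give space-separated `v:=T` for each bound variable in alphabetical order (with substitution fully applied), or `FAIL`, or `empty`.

Answer: e:=(List c -> (Bool -> a)) f:=(List b -> (d -> b)) g:=List b

Derivation:
step 1: unify e ~ (List c -> (Bool -> a))  [subst: {-} | 2 pending]
  bind e := (List c -> (Bool -> a))
step 2: unify (List b -> (d -> b)) ~ f  [subst: {e:=(List c -> (Bool -> a))} | 1 pending]
  bind f := (List b -> (d -> b))
step 3: unify g ~ List b  [subst: {e:=(List c -> (Bool -> a)), f:=(List b -> (d -> b))} | 0 pending]
  bind g := List b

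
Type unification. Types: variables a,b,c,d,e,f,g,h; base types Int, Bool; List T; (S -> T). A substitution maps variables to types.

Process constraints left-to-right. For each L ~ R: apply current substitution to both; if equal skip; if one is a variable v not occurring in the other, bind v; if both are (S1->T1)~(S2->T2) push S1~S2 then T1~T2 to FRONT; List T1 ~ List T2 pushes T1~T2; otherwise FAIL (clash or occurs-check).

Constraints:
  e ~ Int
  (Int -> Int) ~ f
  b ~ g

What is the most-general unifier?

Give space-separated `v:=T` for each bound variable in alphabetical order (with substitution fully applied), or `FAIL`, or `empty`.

step 1: unify e ~ Int  [subst: {-} | 2 pending]
  bind e := Int
step 2: unify (Int -> Int) ~ f  [subst: {e:=Int} | 1 pending]
  bind f := (Int -> Int)
step 3: unify b ~ g  [subst: {e:=Int, f:=(Int -> Int)} | 0 pending]
  bind b := g

Answer: b:=g e:=Int f:=(Int -> Int)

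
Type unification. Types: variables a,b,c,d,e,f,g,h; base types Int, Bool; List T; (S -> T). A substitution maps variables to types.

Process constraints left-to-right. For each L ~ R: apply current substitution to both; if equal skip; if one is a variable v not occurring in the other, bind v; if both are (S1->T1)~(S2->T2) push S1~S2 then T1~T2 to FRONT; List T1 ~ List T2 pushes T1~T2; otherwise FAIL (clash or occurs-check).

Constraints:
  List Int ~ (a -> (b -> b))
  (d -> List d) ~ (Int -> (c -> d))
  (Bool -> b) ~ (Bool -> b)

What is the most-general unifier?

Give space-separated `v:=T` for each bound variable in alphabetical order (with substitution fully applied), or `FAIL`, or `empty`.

step 1: unify List Int ~ (a -> (b -> b))  [subst: {-} | 2 pending]
  clash: List Int vs (a -> (b -> b))

Answer: FAIL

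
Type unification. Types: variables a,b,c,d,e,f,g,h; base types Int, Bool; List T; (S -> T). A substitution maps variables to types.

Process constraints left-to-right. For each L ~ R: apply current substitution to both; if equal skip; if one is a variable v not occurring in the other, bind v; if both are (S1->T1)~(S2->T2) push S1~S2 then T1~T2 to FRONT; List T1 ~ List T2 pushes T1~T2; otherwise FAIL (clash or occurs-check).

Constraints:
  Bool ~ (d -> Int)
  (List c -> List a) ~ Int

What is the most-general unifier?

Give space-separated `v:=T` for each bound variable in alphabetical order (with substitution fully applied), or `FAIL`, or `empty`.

step 1: unify Bool ~ (d -> Int)  [subst: {-} | 1 pending]
  clash: Bool vs (d -> Int)

Answer: FAIL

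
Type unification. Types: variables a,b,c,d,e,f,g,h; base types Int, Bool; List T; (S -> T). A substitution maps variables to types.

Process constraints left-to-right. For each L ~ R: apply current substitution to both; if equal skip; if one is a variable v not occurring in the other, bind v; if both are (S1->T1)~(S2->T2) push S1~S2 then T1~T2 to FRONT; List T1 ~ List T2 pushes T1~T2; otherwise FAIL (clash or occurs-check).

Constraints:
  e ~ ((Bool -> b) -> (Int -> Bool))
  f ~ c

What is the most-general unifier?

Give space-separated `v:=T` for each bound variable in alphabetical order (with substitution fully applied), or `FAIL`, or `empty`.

step 1: unify e ~ ((Bool -> b) -> (Int -> Bool))  [subst: {-} | 1 pending]
  bind e := ((Bool -> b) -> (Int -> Bool))
step 2: unify f ~ c  [subst: {e:=((Bool -> b) -> (Int -> Bool))} | 0 pending]
  bind f := c

Answer: e:=((Bool -> b) -> (Int -> Bool)) f:=c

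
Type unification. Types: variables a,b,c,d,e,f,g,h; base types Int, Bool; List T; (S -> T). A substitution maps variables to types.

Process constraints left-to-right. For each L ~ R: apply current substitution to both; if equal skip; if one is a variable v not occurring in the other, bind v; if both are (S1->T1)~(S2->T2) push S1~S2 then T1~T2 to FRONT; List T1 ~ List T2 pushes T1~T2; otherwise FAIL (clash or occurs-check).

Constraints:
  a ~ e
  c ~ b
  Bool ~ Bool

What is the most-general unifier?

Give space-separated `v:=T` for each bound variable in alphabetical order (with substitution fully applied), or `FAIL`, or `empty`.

Answer: a:=e c:=b

Derivation:
step 1: unify a ~ e  [subst: {-} | 2 pending]
  bind a := e
step 2: unify c ~ b  [subst: {a:=e} | 1 pending]
  bind c := b
step 3: unify Bool ~ Bool  [subst: {a:=e, c:=b} | 0 pending]
  -> identical, skip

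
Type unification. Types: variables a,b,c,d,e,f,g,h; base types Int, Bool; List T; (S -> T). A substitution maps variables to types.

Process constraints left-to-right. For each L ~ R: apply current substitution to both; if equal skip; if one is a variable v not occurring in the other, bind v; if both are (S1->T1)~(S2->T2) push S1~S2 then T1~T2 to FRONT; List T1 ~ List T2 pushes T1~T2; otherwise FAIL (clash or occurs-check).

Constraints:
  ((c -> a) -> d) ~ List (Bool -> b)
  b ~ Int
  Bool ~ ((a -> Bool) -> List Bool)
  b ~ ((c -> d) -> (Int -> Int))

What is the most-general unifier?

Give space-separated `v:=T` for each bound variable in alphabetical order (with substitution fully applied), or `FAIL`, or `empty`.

step 1: unify ((c -> a) -> d) ~ List (Bool -> b)  [subst: {-} | 3 pending]
  clash: ((c -> a) -> d) vs List (Bool -> b)

Answer: FAIL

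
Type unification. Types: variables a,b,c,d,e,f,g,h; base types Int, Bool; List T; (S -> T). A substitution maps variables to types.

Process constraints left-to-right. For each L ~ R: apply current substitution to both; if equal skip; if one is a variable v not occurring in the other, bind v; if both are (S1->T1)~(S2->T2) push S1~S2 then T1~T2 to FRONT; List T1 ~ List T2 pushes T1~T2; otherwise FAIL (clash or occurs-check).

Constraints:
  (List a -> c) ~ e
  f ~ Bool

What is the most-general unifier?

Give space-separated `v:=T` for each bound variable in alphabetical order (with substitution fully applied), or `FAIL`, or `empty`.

step 1: unify (List a -> c) ~ e  [subst: {-} | 1 pending]
  bind e := (List a -> c)
step 2: unify f ~ Bool  [subst: {e:=(List a -> c)} | 0 pending]
  bind f := Bool

Answer: e:=(List a -> c) f:=Bool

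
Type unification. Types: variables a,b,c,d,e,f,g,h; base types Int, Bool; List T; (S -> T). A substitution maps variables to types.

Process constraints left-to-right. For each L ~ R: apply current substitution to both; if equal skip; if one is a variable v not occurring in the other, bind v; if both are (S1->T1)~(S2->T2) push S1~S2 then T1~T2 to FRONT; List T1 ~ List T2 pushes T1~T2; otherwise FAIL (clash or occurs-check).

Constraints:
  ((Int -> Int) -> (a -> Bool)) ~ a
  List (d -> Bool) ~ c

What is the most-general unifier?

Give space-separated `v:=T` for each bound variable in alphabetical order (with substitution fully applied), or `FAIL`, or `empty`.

step 1: unify ((Int -> Int) -> (a -> Bool)) ~ a  [subst: {-} | 1 pending]
  occurs-check fail

Answer: FAIL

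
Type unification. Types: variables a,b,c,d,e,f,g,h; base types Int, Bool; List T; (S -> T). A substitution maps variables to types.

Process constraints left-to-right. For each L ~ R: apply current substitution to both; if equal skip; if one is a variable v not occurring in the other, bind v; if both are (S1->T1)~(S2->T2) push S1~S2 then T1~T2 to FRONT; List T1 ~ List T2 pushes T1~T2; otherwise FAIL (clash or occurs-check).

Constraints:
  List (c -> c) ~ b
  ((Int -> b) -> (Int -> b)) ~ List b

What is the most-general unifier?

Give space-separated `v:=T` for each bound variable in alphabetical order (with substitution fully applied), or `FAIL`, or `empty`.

step 1: unify List (c -> c) ~ b  [subst: {-} | 1 pending]
  bind b := List (c -> c)
step 2: unify ((Int -> List (c -> c)) -> (Int -> List (c -> c))) ~ List List (c -> c)  [subst: {b:=List (c -> c)} | 0 pending]
  clash: ((Int -> List (c -> c)) -> (Int -> List (c -> c))) vs List List (c -> c)

Answer: FAIL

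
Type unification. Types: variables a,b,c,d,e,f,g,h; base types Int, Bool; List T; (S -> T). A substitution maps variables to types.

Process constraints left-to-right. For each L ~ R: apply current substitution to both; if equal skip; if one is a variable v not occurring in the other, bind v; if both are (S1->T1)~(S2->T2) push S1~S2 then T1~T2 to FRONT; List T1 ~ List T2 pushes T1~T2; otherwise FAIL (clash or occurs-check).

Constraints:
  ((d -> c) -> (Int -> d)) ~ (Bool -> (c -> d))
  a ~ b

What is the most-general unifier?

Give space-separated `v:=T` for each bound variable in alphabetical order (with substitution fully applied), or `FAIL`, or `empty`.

Answer: FAIL

Derivation:
step 1: unify ((d -> c) -> (Int -> d)) ~ (Bool -> (c -> d))  [subst: {-} | 1 pending]
  -> decompose arrow: push (d -> c)~Bool, (Int -> d)~(c -> d)
step 2: unify (d -> c) ~ Bool  [subst: {-} | 2 pending]
  clash: (d -> c) vs Bool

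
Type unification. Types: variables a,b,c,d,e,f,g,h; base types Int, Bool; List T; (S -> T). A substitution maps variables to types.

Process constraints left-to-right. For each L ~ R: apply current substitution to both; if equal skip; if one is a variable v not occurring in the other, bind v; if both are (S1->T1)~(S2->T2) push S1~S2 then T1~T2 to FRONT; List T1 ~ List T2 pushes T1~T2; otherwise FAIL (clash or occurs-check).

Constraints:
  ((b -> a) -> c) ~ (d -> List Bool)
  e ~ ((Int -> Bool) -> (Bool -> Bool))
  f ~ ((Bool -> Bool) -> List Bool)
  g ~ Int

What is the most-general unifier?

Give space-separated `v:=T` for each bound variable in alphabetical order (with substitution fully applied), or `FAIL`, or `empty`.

step 1: unify ((b -> a) -> c) ~ (d -> List Bool)  [subst: {-} | 3 pending]
  -> decompose arrow: push (b -> a)~d, c~List Bool
step 2: unify (b -> a) ~ d  [subst: {-} | 4 pending]
  bind d := (b -> a)
step 3: unify c ~ List Bool  [subst: {d:=(b -> a)} | 3 pending]
  bind c := List Bool
step 4: unify e ~ ((Int -> Bool) -> (Bool -> Bool))  [subst: {d:=(b -> a), c:=List Bool} | 2 pending]
  bind e := ((Int -> Bool) -> (Bool -> Bool))
step 5: unify f ~ ((Bool -> Bool) -> List Bool)  [subst: {d:=(b -> a), c:=List Bool, e:=((Int -> Bool) -> (Bool -> Bool))} | 1 pending]
  bind f := ((Bool -> Bool) -> List Bool)
step 6: unify g ~ Int  [subst: {d:=(b -> a), c:=List Bool, e:=((Int -> Bool) -> (Bool -> Bool)), f:=((Bool -> Bool) -> List Bool)} | 0 pending]
  bind g := Int

Answer: c:=List Bool d:=(b -> a) e:=((Int -> Bool) -> (Bool -> Bool)) f:=((Bool -> Bool) -> List Bool) g:=Int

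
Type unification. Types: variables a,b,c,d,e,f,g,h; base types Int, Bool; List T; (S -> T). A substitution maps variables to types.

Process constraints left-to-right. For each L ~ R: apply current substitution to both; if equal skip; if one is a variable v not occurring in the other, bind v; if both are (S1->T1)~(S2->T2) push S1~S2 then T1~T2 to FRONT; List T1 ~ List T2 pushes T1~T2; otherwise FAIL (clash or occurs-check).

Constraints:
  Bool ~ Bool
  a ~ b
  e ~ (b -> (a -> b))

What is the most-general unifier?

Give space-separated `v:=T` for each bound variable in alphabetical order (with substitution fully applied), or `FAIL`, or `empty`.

step 1: unify Bool ~ Bool  [subst: {-} | 2 pending]
  -> identical, skip
step 2: unify a ~ b  [subst: {-} | 1 pending]
  bind a := b
step 3: unify e ~ (b -> (b -> b))  [subst: {a:=b} | 0 pending]
  bind e := (b -> (b -> b))

Answer: a:=b e:=(b -> (b -> b))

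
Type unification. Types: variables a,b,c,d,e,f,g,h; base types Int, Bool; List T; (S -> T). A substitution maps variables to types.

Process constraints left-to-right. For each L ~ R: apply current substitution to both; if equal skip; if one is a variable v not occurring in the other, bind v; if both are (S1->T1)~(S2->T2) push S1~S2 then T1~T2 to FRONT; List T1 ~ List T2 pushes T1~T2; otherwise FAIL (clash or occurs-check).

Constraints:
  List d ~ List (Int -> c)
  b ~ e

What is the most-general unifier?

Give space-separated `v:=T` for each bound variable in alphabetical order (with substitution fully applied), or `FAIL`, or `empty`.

Answer: b:=e d:=(Int -> c)

Derivation:
step 1: unify List d ~ List (Int -> c)  [subst: {-} | 1 pending]
  -> decompose List: push d~(Int -> c)
step 2: unify d ~ (Int -> c)  [subst: {-} | 1 pending]
  bind d := (Int -> c)
step 3: unify b ~ e  [subst: {d:=(Int -> c)} | 0 pending]
  bind b := e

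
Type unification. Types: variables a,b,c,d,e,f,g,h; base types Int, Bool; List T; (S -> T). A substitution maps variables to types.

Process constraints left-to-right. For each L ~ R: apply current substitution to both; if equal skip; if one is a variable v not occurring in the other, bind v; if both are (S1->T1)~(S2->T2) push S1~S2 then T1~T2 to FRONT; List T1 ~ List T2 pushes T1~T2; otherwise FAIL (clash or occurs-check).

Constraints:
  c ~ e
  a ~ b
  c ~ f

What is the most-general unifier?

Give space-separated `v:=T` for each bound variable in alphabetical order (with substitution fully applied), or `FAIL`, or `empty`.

Answer: a:=b c:=f e:=f

Derivation:
step 1: unify c ~ e  [subst: {-} | 2 pending]
  bind c := e
step 2: unify a ~ b  [subst: {c:=e} | 1 pending]
  bind a := b
step 3: unify e ~ f  [subst: {c:=e, a:=b} | 0 pending]
  bind e := f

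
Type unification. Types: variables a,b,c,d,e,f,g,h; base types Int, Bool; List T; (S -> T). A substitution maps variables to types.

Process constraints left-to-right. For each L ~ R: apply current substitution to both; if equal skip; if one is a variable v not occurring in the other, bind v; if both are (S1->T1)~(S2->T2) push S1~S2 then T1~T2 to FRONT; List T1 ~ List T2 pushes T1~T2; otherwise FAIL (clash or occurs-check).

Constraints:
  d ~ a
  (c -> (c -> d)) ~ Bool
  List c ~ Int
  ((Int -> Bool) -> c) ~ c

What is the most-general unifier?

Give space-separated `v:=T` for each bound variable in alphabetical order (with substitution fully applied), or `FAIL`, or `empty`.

Answer: FAIL

Derivation:
step 1: unify d ~ a  [subst: {-} | 3 pending]
  bind d := a
step 2: unify (c -> (c -> a)) ~ Bool  [subst: {d:=a} | 2 pending]
  clash: (c -> (c -> a)) vs Bool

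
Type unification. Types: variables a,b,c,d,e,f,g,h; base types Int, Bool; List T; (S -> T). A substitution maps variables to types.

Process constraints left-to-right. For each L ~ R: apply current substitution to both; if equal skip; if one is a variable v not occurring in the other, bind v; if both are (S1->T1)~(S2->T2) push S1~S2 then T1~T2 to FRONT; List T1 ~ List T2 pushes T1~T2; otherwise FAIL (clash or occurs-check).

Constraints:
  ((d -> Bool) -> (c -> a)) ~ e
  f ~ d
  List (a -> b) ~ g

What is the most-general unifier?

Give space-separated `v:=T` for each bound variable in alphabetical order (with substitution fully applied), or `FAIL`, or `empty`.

Answer: e:=((d -> Bool) -> (c -> a)) f:=d g:=List (a -> b)

Derivation:
step 1: unify ((d -> Bool) -> (c -> a)) ~ e  [subst: {-} | 2 pending]
  bind e := ((d -> Bool) -> (c -> a))
step 2: unify f ~ d  [subst: {e:=((d -> Bool) -> (c -> a))} | 1 pending]
  bind f := d
step 3: unify List (a -> b) ~ g  [subst: {e:=((d -> Bool) -> (c -> a)), f:=d} | 0 pending]
  bind g := List (a -> b)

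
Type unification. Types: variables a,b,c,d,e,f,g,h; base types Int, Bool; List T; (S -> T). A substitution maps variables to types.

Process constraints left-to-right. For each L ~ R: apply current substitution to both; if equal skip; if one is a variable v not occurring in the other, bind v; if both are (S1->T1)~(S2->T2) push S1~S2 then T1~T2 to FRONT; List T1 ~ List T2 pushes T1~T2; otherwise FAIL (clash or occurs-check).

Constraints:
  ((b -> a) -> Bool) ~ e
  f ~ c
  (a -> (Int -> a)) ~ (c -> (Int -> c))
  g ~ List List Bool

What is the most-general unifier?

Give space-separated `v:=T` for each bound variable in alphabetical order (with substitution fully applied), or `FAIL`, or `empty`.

Answer: a:=c e:=((b -> c) -> Bool) f:=c g:=List List Bool

Derivation:
step 1: unify ((b -> a) -> Bool) ~ e  [subst: {-} | 3 pending]
  bind e := ((b -> a) -> Bool)
step 2: unify f ~ c  [subst: {e:=((b -> a) -> Bool)} | 2 pending]
  bind f := c
step 3: unify (a -> (Int -> a)) ~ (c -> (Int -> c))  [subst: {e:=((b -> a) -> Bool), f:=c} | 1 pending]
  -> decompose arrow: push a~c, (Int -> a)~(Int -> c)
step 4: unify a ~ c  [subst: {e:=((b -> a) -> Bool), f:=c} | 2 pending]
  bind a := c
step 5: unify (Int -> c) ~ (Int -> c)  [subst: {e:=((b -> a) -> Bool), f:=c, a:=c} | 1 pending]
  -> identical, skip
step 6: unify g ~ List List Bool  [subst: {e:=((b -> a) -> Bool), f:=c, a:=c} | 0 pending]
  bind g := List List Bool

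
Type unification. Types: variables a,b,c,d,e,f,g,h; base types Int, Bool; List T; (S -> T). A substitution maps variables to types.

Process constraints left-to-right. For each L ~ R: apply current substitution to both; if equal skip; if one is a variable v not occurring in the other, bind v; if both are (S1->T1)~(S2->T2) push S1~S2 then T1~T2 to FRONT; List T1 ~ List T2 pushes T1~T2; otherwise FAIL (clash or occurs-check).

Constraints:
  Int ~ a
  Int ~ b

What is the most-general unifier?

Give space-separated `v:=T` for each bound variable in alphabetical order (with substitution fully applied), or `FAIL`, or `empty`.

step 1: unify Int ~ a  [subst: {-} | 1 pending]
  bind a := Int
step 2: unify Int ~ b  [subst: {a:=Int} | 0 pending]
  bind b := Int

Answer: a:=Int b:=Int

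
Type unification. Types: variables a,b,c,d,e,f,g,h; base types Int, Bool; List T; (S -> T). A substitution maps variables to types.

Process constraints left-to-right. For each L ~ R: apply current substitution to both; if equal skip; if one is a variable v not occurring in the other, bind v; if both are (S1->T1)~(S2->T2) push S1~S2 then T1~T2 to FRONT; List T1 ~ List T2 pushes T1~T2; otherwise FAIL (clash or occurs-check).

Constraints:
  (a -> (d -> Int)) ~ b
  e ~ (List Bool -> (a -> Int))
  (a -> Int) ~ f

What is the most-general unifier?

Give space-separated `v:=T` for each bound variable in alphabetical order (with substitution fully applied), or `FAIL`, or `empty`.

Answer: b:=(a -> (d -> Int)) e:=(List Bool -> (a -> Int)) f:=(a -> Int)

Derivation:
step 1: unify (a -> (d -> Int)) ~ b  [subst: {-} | 2 pending]
  bind b := (a -> (d -> Int))
step 2: unify e ~ (List Bool -> (a -> Int))  [subst: {b:=(a -> (d -> Int))} | 1 pending]
  bind e := (List Bool -> (a -> Int))
step 3: unify (a -> Int) ~ f  [subst: {b:=(a -> (d -> Int)), e:=(List Bool -> (a -> Int))} | 0 pending]
  bind f := (a -> Int)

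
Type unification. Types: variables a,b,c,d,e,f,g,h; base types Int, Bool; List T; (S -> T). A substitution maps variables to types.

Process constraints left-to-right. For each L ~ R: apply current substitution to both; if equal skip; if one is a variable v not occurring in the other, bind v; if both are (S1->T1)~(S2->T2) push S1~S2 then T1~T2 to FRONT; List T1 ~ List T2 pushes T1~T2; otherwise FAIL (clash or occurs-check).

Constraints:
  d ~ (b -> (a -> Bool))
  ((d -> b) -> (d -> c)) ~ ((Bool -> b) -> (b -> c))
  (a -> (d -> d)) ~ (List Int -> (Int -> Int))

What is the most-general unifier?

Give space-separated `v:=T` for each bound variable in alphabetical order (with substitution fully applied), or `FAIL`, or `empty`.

Answer: FAIL

Derivation:
step 1: unify d ~ (b -> (a -> Bool))  [subst: {-} | 2 pending]
  bind d := (b -> (a -> Bool))
step 2: unify (((b -> (a -> Bool)) -> b) -> ((b -> (a -> Bool)) -> c)) ~ ((Bool -> b) -> (b -> c))  [subst: {d:=(b -> (a -> Bool))} | 1 pending]
  -> decompose arrow: push ((b -> (a -> Bool)) -> b)~(Bool -> b), ((b -> (a -> Bool)) -> c)~(b -> c)
step 3: unify ((b -> (a -> Bool)) -> b) ~ (Bool -> b)  [subst: {d:=(b -> (a -> Bool))} | 2 pending]
  -> decompose arrow: push (b -> (a -> Bool))~Bool, b~b
step 4: unify (b -> (a -> Bool)) ~ Bool  [subst: {d:=(b -> (a -> Bool))} | 3 pending]
  clash: (b -> (a -> Bool)) vs Bool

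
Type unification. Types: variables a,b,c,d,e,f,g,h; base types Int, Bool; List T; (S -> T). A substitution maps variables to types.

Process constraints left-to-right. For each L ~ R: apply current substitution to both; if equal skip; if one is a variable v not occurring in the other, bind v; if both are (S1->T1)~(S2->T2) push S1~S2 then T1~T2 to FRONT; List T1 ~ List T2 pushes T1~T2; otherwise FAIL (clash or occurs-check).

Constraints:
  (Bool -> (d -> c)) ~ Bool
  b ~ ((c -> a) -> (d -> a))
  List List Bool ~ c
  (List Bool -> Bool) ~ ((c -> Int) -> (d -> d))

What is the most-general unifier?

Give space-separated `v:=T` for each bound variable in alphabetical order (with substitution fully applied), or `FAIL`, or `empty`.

Answer: FAIL

Derivation:
step 1: unify (Bool -> (d -> c)) ~ Bool  [subst: {-} | 3 pending]
  clash: (Bool -> (d -> c)) vs Bool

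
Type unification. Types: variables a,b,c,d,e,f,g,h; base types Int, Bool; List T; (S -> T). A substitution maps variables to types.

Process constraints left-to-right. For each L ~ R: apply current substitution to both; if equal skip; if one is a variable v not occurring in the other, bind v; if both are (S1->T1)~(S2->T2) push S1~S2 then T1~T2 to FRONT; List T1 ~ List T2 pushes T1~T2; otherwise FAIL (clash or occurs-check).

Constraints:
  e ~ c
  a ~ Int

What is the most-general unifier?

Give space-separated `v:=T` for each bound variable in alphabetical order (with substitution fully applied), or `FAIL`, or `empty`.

step 1: unify e ~ c  [subst: {-} | 1 pending]
  bind e := c
step 2: unify a ~ Int  [subst: {e:=c} | 0 pending]
  bind a := Int

Answer: a:=Int e:=c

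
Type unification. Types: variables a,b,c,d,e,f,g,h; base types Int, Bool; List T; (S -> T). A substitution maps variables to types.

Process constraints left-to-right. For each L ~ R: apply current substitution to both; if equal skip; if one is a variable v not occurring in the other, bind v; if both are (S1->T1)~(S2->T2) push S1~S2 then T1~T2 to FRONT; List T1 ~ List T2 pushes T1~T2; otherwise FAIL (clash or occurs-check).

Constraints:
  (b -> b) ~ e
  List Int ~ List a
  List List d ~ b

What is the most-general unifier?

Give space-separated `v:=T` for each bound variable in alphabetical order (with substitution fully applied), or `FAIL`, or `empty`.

Answer: a:=Int b:=List List d e:=(List List d -> List List d)

Derivation:
step 1: unify (b -> b) ~ e  [subst: {-} | 2 pending]
  bind e := (b -> b)
step 2: unify List Int ~ List a  [subst: {e:=(b -> b)} | 1 pending]
  -> decompose List: push Int~a
step 3: unify Int ~ a  [subst: {e:=(b -> b)} | 1 pending]
  bind a := Int
step 4: unify List List d ~ b  [subst: {e:=(b -> b), a:=Int} | 0 pending]
  bind b := List List d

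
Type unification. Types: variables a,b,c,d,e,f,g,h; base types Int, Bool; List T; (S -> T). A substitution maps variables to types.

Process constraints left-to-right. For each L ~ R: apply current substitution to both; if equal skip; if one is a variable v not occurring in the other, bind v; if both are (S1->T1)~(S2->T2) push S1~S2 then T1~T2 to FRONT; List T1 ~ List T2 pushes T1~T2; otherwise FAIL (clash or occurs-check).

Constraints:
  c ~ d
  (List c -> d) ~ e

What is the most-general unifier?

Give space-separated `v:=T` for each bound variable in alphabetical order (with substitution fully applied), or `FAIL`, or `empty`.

step 1: unify c ~ d  [subst: {-} | 1 pending]
  bind c := d
step 2: unify (List d -> d) ~ e  [subst: {c:=d} | 0 pending]
  bind e := (List d -> d)

Answer: c:=d e:=(List d -> d)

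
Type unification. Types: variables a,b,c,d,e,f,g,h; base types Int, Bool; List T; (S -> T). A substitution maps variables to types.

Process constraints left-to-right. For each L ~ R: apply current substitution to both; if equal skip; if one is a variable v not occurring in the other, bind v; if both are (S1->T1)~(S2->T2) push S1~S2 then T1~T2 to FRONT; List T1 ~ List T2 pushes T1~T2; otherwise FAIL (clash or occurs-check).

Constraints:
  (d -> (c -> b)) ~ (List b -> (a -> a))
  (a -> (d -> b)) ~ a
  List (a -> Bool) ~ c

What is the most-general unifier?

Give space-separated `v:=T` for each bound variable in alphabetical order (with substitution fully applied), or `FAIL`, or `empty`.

Answer: FAIL

Derivation:
step 1: unify (d -> (c -> b)) ~ (List b -> (a -> a))  [subst: {-} | 2 pending]
  -> decompose arrow: push d~List b, (c -> b)~(a -> a)
step 2: unify d ~ List b  [subst: {-} | 3 pending]
  bind d := List b
step 3: unify (c -> b) ~ (a -> a)  [subst: {d:=List b} | 2 pending]
  -> decompose arrow: push c~a, b~a
step 4: unify c ~ a  [subst: {d:=List b} | 3 pending]
  bind c := a
step 5: unify b ~ a  [subst: {d:=List b, c:=a} | 2 pending]
  bind b := a
step 6: unify (a -> (List a -> a)) ~ a  [subst: {d:=List b, c:=a, b:=a} | 1 pending]
  occurs-check fail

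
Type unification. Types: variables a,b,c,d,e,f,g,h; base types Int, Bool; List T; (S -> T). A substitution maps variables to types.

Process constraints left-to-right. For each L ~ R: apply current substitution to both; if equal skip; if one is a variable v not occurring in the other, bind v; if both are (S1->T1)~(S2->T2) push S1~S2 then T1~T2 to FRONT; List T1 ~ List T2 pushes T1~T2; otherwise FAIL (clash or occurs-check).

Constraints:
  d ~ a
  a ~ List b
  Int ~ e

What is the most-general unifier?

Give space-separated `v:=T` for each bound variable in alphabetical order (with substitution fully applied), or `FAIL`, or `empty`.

step 1: unify d ~ a  [subst: {-} | 2 pending]
  bind d := a
step 2: unify a ~ List b  [subst: {d:=a} | 1 pending]
  bind a := List b
step 3: unify Int ~ e  [subst: {d:=a, a:=List b} | 0 pending]
  bind e := Int

Answer: a:=List b d:=List b e:=Int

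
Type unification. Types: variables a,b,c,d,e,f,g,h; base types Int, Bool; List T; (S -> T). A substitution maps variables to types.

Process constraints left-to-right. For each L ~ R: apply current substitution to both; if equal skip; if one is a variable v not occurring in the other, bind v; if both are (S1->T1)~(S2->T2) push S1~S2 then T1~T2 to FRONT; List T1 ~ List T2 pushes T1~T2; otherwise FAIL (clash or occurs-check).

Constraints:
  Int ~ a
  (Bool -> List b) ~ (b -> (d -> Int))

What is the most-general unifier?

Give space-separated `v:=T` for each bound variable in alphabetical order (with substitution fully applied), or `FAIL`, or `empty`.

step 1: unify Int ~ a  [subst: {-} | 1 pending]
  bind a := Int
step 2: unify (Bool -> List b) ~ (b -> (d -> Int))  [subst: {a:=Int} | 0 pending]
  -> decompose arrow: push Bool~b, List b~(d -> Int)
step 3: unify Bool ~ b  [subst: {a:=Int} | 1 pending]
  bind b := Bool
step 4: unify List Bool ~ (d -> Int)  [subst: {a:=Int, b:=Bool} | 0 pending]
  clash: List Bool vs (d -> Int)

Answer: FAIL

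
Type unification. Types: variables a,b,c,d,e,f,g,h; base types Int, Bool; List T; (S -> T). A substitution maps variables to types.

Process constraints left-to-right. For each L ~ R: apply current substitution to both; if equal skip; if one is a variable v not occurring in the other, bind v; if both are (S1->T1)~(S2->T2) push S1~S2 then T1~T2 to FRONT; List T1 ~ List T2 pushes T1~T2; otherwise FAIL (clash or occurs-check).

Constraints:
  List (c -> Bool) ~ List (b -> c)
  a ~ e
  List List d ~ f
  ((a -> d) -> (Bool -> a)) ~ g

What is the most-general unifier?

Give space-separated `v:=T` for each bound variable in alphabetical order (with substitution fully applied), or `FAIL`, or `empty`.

Answer: a:=e b:=Bool c:=Bool f:=List List d g:=((e -> d) -> (Bool -> e))

Derivation:
step 1: unify List (c -> Bool) ~ List (b -> c)  [subst: {-} | 3 pending]
  -> decompose List: push (c -> Bool)~(b -> c)
step 2: unify (c -> Bool) ~ (b -> c)  [subst: {-} | 3 pending]
  -> decompose arrow: push c~b, Bool~c
step 3: unify c ~ b  [subst: {-} | 4 pending]
  bind c := b
step 4: unify Bool ~ b  [subst: {c:=b} | 3 pending]
  bind b := Bool
step 5: unify a ~ e  [subst: {c:=b, b:=Bool} | 2 pending]
  bind a := e
step 6: unify List List d ~ f  [subst: {c:=b, b:=Bool, a:=e} | 1 pending]
  bind f := List List d
step 7: unify ((e -> d) -> (Bool -> e)) ~ g  [subst: {c:=b, b:=Bool, a:=e, f:=List List d} | 0 pending]
  bind g := ((e -> d) -> (Bool -> e))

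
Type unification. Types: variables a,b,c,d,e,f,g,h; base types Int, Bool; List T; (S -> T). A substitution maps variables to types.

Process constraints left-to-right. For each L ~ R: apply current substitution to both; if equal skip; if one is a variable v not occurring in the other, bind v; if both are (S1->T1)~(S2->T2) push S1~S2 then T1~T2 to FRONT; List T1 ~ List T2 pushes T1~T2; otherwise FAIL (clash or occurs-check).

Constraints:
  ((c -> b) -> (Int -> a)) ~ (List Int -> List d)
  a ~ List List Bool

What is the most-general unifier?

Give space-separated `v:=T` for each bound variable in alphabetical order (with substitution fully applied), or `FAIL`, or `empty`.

step 1: unify ((c -> b) -> (Int -> a)) ~ (List Int -> List d)  [subst: {-} | 1 pending]
  -> decompose arrow: push (c -> b)~List Int, (Int -> a)~List d
step 2: unify (c -> b) ~ List Int  [subst: {-} | 2 pending]
  clash: (c -> b) vs List Int

Answer: FAIL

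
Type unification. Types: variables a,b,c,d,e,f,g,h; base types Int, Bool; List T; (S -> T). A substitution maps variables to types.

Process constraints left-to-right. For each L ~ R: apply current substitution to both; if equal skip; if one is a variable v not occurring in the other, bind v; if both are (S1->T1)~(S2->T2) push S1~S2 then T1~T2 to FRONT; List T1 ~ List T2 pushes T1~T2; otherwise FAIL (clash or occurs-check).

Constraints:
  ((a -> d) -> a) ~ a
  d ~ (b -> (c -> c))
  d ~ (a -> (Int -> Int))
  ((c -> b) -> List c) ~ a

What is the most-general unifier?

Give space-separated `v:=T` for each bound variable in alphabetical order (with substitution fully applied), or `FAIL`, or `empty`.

Answer: FAIL

Derivation:
step 1: unify ((a -> d) -> a) ~ a  [subst: {-} | 3 pending]
  occurs-check fail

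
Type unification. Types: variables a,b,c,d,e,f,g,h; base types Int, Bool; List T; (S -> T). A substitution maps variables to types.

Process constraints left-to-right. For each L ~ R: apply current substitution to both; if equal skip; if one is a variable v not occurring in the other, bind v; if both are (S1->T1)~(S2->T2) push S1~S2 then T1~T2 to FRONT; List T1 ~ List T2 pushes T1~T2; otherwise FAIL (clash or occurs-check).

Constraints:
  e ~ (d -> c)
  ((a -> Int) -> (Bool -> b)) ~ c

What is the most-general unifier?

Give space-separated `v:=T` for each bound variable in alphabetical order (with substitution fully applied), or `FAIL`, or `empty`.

Answer: c:=((a -> Int) -> (Bool -> b)) e:=(d -> ((a -> Int) -> (Bool -> b)))

Derivation:
step 1: unify e ~ (d -> c)  [subst: {-} | 1 pending]
  bind e := (d -> c)
step 2: unify ((a -> Int) -> (Bool -> b)) ~ c  [subst: {e:=(d -> c)} | 0 pending]
  bind c := ((a -> Int) -> (Bool -> b))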